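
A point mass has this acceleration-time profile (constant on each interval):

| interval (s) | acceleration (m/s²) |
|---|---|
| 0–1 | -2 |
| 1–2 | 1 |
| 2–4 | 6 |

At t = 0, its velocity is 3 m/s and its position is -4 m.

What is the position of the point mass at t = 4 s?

On each constant-a segment, Δv = aΔt and Δx = v₀Δt + ½aΔt²; chain segment to segment.
0–1 s: v starts 3 m/s; Δx = 3·1 + ½·-2·1² = 2 m; v ends 1 m/s.
1–2 s: v starts 1 m/s; Δx = 1·1 + ½·1·1² = 1.5 m; v ends 2 m/s.
2–4 s: v starts 2 m/s; Δx = 2·2 + ½·6·2² = 16 m; v ends 14 m/s.
x(4) = -4 + Σ Δx = 15.5 m.

15.5 m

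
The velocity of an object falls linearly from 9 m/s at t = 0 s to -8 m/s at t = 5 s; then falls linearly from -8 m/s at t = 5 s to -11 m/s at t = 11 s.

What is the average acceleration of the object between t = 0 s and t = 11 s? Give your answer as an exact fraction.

Average acceleration = Δv/Δt = (-11 − 9)/(11 − 0) = -20/11 m/s².

-20/11 m/s²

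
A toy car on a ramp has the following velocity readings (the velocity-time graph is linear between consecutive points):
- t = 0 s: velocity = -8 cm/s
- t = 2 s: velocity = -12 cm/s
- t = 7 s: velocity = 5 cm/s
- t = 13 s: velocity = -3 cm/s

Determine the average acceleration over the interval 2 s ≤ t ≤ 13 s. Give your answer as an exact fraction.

Average acceleration = Δv/Δt = (-3 − -12)/(13 − 2) = 9/11 cm/s².

9/11 cm/s²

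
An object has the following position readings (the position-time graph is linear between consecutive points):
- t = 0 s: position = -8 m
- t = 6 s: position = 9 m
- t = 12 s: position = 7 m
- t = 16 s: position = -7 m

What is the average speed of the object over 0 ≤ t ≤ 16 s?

2.0625 m/s

Average speed = (total path length)/(elapsed time); on a piecewise-linear x-t graph the path length is Σ|Δx|.
0–6 s: |Δx| = |9 − -8| = 17 m
6–12 s: |Δx| = |7 − 9| = 2 m
12–16 s: |Δx| = |-7 − 7| = 14 m
Total path = 33 m; average speed = 33/16 = 2.0625 m/s.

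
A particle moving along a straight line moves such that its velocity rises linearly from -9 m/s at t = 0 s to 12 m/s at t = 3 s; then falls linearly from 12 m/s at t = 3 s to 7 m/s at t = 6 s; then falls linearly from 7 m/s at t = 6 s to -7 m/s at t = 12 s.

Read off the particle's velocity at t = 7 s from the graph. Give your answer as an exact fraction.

On 6–12 s the graph is linear from 7 to -7 m/s: v(7) = 7 + (-7 − 7)·(7 − 6)/(12 − 6) = 14/3 m/s.

14/3 m/s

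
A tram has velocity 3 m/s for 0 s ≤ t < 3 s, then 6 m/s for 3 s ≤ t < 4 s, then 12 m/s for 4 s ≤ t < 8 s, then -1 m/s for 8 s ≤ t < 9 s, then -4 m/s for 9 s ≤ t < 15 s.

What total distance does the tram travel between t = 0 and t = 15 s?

88 m

Total distance travelled is ∫|v| dt — sum the magnitudes of each area piece.
0–3 s: |3| × 3 = 9 m
3–4 s: |6| × 1 = 6 m
4–8 s: |12| × 4 = 48 m
8–9 s: |-1| × 1 = 1 m
9–15 s: |-4| × 6 = 24 m
Total distance = 88 m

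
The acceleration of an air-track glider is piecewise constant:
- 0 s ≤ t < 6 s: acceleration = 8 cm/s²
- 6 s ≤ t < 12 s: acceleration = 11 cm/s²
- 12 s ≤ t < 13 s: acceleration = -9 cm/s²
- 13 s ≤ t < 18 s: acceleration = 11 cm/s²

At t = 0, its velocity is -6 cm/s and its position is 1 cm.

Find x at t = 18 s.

On each constant-a segment, Δv = aΔt and Δx = v₀Δt + ½aΔt²; chain segment to segment.
0–6 s: v starts -6 cm/s; Δx = -6·6 + ½·8·6² = 108 cm; v ends 42 cm/s.
6–12 s: v starts 42 cm/s; Δx = 42·6 + ½·11·6² = 450 cm; v ends 108 cm/s.
12–13 s: v starts 108 cm/s; Δx = 108·1 + ½·-9·1² = 103.5 cm; v ends 99 cm/s.
13–18 s: v starts 99 cm/s; Δx = 99·5 + ½·11·5² = 632.5 cm; v ends 154 cm/s.
x(18) = 1 + Σ Δx = 1295 cm.

1295 cm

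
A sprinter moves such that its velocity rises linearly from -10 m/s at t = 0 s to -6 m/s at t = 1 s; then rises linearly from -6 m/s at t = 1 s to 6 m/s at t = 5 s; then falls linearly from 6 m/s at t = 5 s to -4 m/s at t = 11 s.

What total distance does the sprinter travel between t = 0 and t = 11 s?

35.6 m

Distance (not displacement) is the total path length: add the absolute areas under v-t.
0–1 s: |½(-10 + -6)(1)| = 8 m
1–5 s: v = 0 at t = 3 s; triangle areas 6 + 6 = 12 m
5–11 s: v = 0 at t = 8.6 s; triangle areas 10.8 + 4.8 = 15.6 m
Total distance = 35.6 m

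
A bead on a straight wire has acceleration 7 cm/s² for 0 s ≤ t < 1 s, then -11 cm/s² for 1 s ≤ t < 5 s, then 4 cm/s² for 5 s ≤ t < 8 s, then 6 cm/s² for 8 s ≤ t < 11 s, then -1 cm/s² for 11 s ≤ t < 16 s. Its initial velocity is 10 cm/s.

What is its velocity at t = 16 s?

Δv equals the area under the a-t graph; then v = v₀ + Δv.
0–1 s: 7 × 1 = 7 cm/s
1–5 s: -11 × 4 = -44 cm/s
5–8 s: 4 × 3 = 12 cm/s
8–11 s: 6 × 3 = 18 cm/s
11–16 s: -1 × 5 = -5 cm/s
Δv = -12 cm/s, so v(16) = 10 + (-12) = -2 cm/s.

-2 cm/s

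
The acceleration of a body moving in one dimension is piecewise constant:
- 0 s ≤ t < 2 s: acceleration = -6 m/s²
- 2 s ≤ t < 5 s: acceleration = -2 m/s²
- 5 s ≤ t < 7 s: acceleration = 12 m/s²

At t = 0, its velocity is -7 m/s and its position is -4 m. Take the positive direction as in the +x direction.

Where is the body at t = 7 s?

On each constant-a segment, Δv = aΔt and Δx = v₀Δt + ½aΔt²; chain segment to segment.
0–2 s: v starts -7 m/s; Δx = -7·2 + ½·-6·2² = -26 m; v ends -19 m/s.
2–5 s: v starts -19 m/s; Δx = -19·3 + ½·-2·3² = -66 m; v ends -25 m/s.
5–7 s: v starts -25 m/s; Δx = -25·2 + ½·12·2² = -26 m; v ends -1 m/s.
x(7) = -4 + Σ Δx = -122 m.

-122 m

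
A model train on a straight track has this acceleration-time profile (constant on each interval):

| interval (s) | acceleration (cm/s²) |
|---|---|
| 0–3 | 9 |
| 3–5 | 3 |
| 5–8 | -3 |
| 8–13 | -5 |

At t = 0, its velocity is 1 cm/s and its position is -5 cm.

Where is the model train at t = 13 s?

251.5 cm

On each constant-a segment, Δv = aΔt and Δx = v₀Δt + ½aΔt²; chain segment to segment.
0–3 s: v starts 1 cm/s; Δx = 1·3 + ½·9·3² = 43.5 cm; v ends 28 cm/s.
3–5 s: v starts 28 cm/s; Δx = 28·2 + ½·3·2² = 62 cm; v ends 34 cm/s.
5–8 s: v starts 34 cm/s; Δx = 34·3 + ½·-3·3² = 88.5 cm; v ends 25 cm/s.
8–13 s: v starts 25 cm/s; Δx = 25·5 + ½·-5·5² = 62.5 cm; v ends 0 cm/s.
x(13) = -5 + Σ Δx = 251.5 cm.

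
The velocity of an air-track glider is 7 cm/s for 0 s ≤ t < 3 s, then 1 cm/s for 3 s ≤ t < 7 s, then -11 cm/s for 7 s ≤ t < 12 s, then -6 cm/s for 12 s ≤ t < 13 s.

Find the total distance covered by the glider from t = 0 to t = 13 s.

Total distance travelled is ∫|v| dt — sum the magnitudes of each area piece.
0–3 s: |7| × 3 = 21 cm
3–7 s: |1| × 4 = 4 cm
7–12 s: |-11| × 5 = 55 cm
12–13 s: |-6| × 1 = 6 cm
Total distance = 86 cm

86 cm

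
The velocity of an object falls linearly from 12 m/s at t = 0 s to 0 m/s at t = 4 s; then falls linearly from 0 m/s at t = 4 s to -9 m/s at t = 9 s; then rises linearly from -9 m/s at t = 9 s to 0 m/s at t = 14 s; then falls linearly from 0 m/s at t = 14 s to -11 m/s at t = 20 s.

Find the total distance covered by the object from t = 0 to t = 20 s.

102 m

Total distance travelled is ∫|v| dt — sum the magnitudes of each area piece.
0–4 s: |½(12 + 0)(4)| = 24 m
4–9 s: |½(0 + -9)(5)| = 22.5 m
9–14 s: |½(-9 + 0)(5)| = 22.5 m
14–20 s: |½(0 + -11)(6)| = 33 m
Total distance = 102 m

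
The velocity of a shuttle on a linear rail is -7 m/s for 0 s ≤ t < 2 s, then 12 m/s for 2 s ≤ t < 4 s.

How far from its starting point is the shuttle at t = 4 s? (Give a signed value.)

Net displacement equals the area under the velocity-time graph (areas below the axis count negative).
0–2 s: -7 × 2 = -14 m
2–4 s: 12 × 2 = 24 m
Net displacement = 10 m

10 m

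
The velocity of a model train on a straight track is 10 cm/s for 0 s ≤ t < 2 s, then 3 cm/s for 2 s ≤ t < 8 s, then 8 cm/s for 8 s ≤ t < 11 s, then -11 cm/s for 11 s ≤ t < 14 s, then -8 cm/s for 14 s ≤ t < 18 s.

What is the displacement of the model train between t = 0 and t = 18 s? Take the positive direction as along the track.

-3 cm

Displacement is the signed area under the v-t curve.
0–2 s: 10 × 2 = 20 cm
2–8 s: 3 × 6 = 18 cm
8–11 s: 8 × 3 = 24 cm
11–14 s: -11 × 3 = -33 cm
14–18 s: -8 × 4 = -32 cm
Net displacement = -3 cm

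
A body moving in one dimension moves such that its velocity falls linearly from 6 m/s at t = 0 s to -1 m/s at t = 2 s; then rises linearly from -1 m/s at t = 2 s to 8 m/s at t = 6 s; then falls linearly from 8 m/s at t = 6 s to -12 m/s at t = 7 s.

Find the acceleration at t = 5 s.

Acceleration is the slope of the v-t graph on 2–6 s: (8 − -1)/(6 − 2) = 2.25 m/s².

2.25 m/s²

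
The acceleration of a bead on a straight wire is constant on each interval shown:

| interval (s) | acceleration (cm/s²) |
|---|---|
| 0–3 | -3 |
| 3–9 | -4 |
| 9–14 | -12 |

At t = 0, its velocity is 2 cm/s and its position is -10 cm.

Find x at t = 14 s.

On each constant-a segment, Δv = aΔt and Δx = v₀Δt + ½aΔt²; chain segment to segment.
0–3 s: v starts 2 cm/s; Δx = 2·3 + ½·-3·3² = -7.5 cm; v ends -7 cm/s.
3–9 s: v starts -7 cm/s; Δx = -7·6 + ½·-4·6² = -114 cm; v ends -31 cm/s.
9–14 s: v starts -31 cm/s; Δx = -31·5 + ½·-12·5² = -305 cm; v ends -91 cm/s.
x(14) = -10 + Σ Δx = -436.5 cm.

-436.5 cm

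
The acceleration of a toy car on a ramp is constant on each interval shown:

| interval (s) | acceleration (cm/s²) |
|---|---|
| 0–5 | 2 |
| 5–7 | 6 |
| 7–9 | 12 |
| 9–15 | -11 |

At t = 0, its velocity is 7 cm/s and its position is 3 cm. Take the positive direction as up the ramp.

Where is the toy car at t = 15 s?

On each constant-a segment, Δv = aΔt and Δx = v₀Δt + ½aΔt²; chain segment to segment.
0–5 s: v starts 7 cm/s; Δx = 7·5 + ½·2·5² = 60 cm; v ends 17 cm/s.
5–7 s: v starts 17 cm/s; Δx = 17·2 + ½·6·2² = 46 cm; v ends 29 cm/s.
7–9 s: v starts 29 cm/s; Δx = 29·2 + ½·12·2² = 82 cm; v ends 53 cm/s.
9–15 s: v starts 53 cm/s; Δx = 53·6 + ½·-11·6² = 120 cm; v ends -13 cm/s.
x(15) = 3 + Σ Δx = 311 cm.

311 cm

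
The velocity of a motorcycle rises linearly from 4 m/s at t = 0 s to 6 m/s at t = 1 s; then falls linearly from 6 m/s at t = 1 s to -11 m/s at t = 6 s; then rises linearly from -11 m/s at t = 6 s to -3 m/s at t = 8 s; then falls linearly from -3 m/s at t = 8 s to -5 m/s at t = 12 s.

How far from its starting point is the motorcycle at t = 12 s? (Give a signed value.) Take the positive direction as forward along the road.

Net displacement equals the area under the velocity-time graph (areas below the axis count negative).
0–1 s: ½(4 + 6)(1) = 5 m
1–6 s: ½(6 + -11)(5) = -12.5 m
6–8 s: ½(-11 + -3)(2) = -14 m
8–12 s: ½(-3 + -5)(4) = -16 m
Net displacement = -37.5 m

-37.5 m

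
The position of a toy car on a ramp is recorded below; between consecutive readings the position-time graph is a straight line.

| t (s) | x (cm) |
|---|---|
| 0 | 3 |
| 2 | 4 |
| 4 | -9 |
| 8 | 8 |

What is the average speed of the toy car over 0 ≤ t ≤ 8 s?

Average speed = (total path length)/(elapsed time); on a piecewise-linear x-t graph the path length is Σ|Δx|.
0–2 s: |Δx| = |4 − 3| = 1 cm
2–4 s: |Δx| = |-9 − 4| = 13 cm
4–8 s: |Δx| = |8 − -9| = 17 cm
Total path = 31 cm; average speed = 31/8 = 3.875 cm/s.

3.875 cm/s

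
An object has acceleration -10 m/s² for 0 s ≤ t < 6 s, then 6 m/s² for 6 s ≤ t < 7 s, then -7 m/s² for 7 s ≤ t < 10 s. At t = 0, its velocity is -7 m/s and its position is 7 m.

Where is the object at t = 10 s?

On each constant-a segment, Δv = aΔt and Δx = v₀Δt + ½aΔt²; chain segment to segment.
0–6 s: v starts -7 m/s; Δx = -7·6 + ½·-10·6² = -222 m; v ends -67 m/s.
6–7 s: v starts -67 m/s; Δx = -67·1 + ½·6·1² = -64 m; v ends -61 m/s.
7–10 s: v starts -61 m/s; Δx = -61·3 + ½·-7·3² = -214.5 m; v ends -82 m/s.
x(10) = 7 + Σ Δx = -493.5 m.

-493.5 m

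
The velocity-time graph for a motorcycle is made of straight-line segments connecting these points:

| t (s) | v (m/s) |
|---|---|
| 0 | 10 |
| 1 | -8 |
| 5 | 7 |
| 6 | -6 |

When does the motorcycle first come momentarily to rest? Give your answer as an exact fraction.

t = 5/9 s

v changes sign on 0–1 s (from 10 to -8); the graph is linear there, so v = 0 at t = 0 + (-10)·(1 − 0)/(-8 − 10) = 5/9 s.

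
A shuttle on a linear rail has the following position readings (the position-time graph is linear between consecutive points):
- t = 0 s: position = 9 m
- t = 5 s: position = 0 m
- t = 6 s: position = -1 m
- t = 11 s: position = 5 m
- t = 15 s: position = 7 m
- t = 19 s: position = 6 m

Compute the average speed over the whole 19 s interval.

1 m/s

Average speed = (total path length)/(elapsed time); on a piecewise-linear x-t graph the path length is Σ|Δx|.
0–5 s: |Δx| = |0 − 9| = 9 m
5–6 s: |Δx| = |-1 − 0| = 1 m
6–11 s: |Δx| = |5 − -1| = 6 m
11–15 s: |Δx| = |7 − 5| = 2 m
15–19 s: |Δx| = |6 − 7| = 1 m
Total path = 19 m; average speed = 19/19 = 1 m/s.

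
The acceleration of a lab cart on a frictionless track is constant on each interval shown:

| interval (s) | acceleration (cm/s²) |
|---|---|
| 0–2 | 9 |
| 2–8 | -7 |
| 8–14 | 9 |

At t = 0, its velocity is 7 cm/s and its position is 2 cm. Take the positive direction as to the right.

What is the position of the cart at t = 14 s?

118 cm

On each constant-a segment, Δv = aΔt and Δx = v₀Δt + ½aΔt²; chain segment to segment.
0–2 s: v starts 7 cm/s; Δx = 7·2 + ½·9·2² = 32 cm; v ends 25 cm/s.
2–8 s: v starts 25 cm/s; Δx = 25·6 + ½·-7·6² = 24 cm; v ends -17 cm/s.
8–14 s: v starts -17 cm/s; Δx = -17·6 + ½·9·6² = 60 cm; v ends 37 cm/s.
x(14) = 2 + Σ Δx = 118 cm.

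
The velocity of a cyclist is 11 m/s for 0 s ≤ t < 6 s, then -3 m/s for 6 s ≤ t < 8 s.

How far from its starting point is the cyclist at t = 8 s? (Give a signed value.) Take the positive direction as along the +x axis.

Net displacement equals the area under the velocity-time graph (areas below the axis count negative).
0–6 s: 11 × 6 = 66 m
6–8 s: -3 × 2 = -6 m
Net displacement = 60 m

60 m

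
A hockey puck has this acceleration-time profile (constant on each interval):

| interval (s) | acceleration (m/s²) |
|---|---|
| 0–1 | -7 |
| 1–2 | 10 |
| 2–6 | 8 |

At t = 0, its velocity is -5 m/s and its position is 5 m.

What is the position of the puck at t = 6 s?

45.5 m

On each constant-a segment, Δv = aΔt and Δx = v₀Δt + ½aΔt²; chain segment to segment.
0–1 s: v starts -5 m/s; Δx = -5·1 + ½·-7·1² = -8.5 m; v ends -12 m/s.
1–2 s: v starts -12 m/s; Δx = -12·1 + ½·10·1² = -7 m; v ends -2 m/s.
2–6 s: v starts -2 m/s; Δx = -2·4 + ½·8·4² = 56 m; v ends 30 m/s.
x(6) = 5 + Σ Δx = 45.5 m.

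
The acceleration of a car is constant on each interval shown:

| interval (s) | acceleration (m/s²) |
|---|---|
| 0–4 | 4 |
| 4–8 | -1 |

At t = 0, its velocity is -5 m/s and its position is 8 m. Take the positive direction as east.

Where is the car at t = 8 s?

56 m

On each constant-a segment, Δv = aΔt and Δx = v₀Δt + ½aΔt²; chain segment to segment.
0–4 s: v starts -5 m/s; Δx = -5·4 + ½·4·4² = 12 m; v ends 11 m/s.
4–8 s: v starts 11 m/s; Δx = 11·4 + ½·-1·4² = 36 m; v ends 7 m/s.
x(8) = 8 + Σ Δx = 56 m.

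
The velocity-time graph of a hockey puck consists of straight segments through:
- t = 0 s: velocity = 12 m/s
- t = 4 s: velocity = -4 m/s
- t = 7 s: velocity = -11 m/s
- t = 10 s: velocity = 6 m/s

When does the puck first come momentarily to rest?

v changes sign on 0–4 s (from 12 to -4); the graph is linear there, so v = 0 at t = 0 + (-12)·(4 − 0)/(-4 − 12) = 3 s.

t = 3 s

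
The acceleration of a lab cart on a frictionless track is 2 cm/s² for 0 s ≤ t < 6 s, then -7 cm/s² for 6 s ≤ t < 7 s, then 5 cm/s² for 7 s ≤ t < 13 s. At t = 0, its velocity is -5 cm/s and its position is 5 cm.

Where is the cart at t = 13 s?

104.5 cm

On each constant-a segment, Δv = aΔt and Δx = v₀Δt + ½aΔt²; chain segment to segment.
0–6 s: v starts -5 cm/s; Δx = -5·6 + ½·2·6² = 6 cm; v ends 7 cm/s.
6–7 s: v starts 7 cm/s; Δx = 7·1 + ½·-7·1² = 3.5 cm; v ends 0 cm/s.
7–13 s: v starts 0 cm/s; Δx = 0·6 + ½·5·6² = 90 cm; v ends 30 cm/s.
x(13) = 5 + Σ Δx = 104.5 cm.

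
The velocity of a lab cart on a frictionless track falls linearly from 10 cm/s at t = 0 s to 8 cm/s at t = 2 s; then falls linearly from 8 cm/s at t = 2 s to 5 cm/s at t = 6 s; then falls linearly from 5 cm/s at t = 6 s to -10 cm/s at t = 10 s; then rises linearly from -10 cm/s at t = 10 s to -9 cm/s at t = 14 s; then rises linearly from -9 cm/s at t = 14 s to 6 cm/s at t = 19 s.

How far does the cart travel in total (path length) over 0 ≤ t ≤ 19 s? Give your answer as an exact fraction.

709/6 cm

Distance (not displacement) is the total path length: add the absolute areas under v-t.
0–2 s: |½(10 + 8)(2)| = 18 cm
2–6 s: |½(8 + 5)(4)| = 26 cm
6–10 s: v = 0 at t = 22/3 s; triangle areas 10/3 + 40/3 = 50/3 cm
10–14 s: |½(-10 + -9)(4)| = 38 cm
14–19 s: v = 0 at t = 17 s; triangle areas 13.5 + 6 = 19.5 cm
Total distance = 709/6 cm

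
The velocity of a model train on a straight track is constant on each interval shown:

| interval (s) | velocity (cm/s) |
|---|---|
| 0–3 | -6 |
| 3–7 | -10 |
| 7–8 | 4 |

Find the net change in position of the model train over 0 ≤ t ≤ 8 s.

-54 cm

Displacement is the signed area under the v-t curve.
0–3 s: -6 × 3 = -18 cm
3–7 s: -10 × 4 = -40 cm
7–8 s: 4 × 1 = 4 cm
Net displacement = -54 cm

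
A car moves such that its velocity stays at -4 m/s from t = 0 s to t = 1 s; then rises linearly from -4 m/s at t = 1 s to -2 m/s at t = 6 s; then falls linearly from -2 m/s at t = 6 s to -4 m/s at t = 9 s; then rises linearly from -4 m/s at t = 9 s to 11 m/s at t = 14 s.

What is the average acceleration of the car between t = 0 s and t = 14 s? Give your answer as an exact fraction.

15/14 m/s²

Average acceleration = Δv/Δt = (11 − -4)/(14 − 0) = 15/14 m/s².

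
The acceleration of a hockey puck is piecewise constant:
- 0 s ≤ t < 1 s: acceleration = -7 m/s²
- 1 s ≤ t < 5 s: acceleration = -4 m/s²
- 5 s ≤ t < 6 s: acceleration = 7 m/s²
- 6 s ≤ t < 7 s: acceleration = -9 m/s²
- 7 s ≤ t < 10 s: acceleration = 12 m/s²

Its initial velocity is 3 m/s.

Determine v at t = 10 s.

Δv equals the area under the a-t graph; then v = v₀ + Δv.
0–1 s: -7 × 1 = -7 m/s
1–5 s: -4 × 4 = -16 m/s
5–6 s: 7 × 1 = 7 m/s
6–7 s: -9 × 1 = -9 m/s
7–10 s: 12 × 3 = 36 m/s
Δv = 11 m/s, so v(10) = 3 + (11) = 14 m/s.

14 m/s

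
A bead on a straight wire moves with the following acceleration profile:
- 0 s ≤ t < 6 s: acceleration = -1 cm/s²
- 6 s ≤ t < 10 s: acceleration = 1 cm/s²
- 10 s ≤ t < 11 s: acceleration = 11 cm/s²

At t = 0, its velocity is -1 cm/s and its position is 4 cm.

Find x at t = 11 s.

On each constant-a segment, Δv = aΔt and Δx = v₀Δt + ½aΔt²; chain segment to segment.
0–6 s: v starts -1 cm/s; Δx = -1·6 + ½·-1·6² = -24 cm; v ends -7 cm/s.
6–10 s: v starts -7 cm/s; Δx = -7·4 + ½·1·4² = -20 cm; v ends -3 cm/s.
10–11 s: v starts -3 cm/s; Δx = -3·1 + ½·11·1² = 2.5 cm; v ends 8 cm/s.
x(11) = 4 + Σ Δx = -37.5 cm.

-37.5 cm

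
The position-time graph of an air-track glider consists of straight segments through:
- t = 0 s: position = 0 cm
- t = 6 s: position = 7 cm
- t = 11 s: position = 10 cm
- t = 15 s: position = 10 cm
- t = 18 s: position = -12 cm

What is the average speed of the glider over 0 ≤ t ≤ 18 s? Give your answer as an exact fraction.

Average speed = (total path length)/(elapsed time); on a piecewise-linear x-t graph the path length is Σ|Δx|.
0–6 s: |Δx| = |7 − 0| = 7 cm
6–11 s: |Δx| = |10 − 7| = 3 cm
11–15 s: |Δx| = |10 − 10| = 0 cm
15–18 s: |Δx| = |-12 − 10| = 22 cm
Total path = 32 cm; average speed = 32/18 = 16/9 cm/s.

16/9 cm/s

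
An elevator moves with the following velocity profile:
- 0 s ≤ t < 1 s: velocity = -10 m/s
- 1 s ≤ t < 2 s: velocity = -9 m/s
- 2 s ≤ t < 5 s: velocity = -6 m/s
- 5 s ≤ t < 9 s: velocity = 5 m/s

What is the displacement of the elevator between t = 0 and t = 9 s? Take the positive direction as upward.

Net displacement equals the area under the velocity-time graph (areas below the axis count negative).
0–1 s: -10 × 1 = -10 m
1–2 s: -9 × 1 = -9 m
2–5 s: -6 × 3 = -18 m
5–9 s: 5 × 4 = 20 m
Net displacement = -17 m

-17 m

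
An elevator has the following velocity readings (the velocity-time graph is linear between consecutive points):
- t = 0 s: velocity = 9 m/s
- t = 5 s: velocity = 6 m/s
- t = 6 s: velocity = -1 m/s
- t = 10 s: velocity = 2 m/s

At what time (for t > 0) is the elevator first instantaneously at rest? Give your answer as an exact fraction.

t = 41/7 s

v changes sign on 5–6 s (from 6 to -1); the graph is linear there, so v = 0 at t = 5 + (-6)·(6 − 5)/(-1 − 6) = 41/7 s.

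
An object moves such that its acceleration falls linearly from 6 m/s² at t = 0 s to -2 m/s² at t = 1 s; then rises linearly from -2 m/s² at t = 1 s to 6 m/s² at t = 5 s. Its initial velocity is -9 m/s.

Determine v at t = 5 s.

1 m/s

Δv equals the area under the a-t graph; then v = v₀ + Δv.
0–1 s: ½(6 + -2)(1) = 2 m/s
1–5 s: ½(-2 + 6)(4) = 8 m/s
Δv = 10 m/s, so v(5) = -9 + (10) = 1 m/s.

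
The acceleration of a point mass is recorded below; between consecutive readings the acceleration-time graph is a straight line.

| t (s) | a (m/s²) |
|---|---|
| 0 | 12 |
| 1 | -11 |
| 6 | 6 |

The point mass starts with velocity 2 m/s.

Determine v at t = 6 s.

-10 m/s

Δv equals the area under the a-t graph; then v = v₀ + Δv.
0–1 s: ½(12 + -11)(1) = 0.5 m/s
1–6 s: ½(-11 + 6)(5) = -12.5 m/s
Δv = -12 m/s, so v(6) = 2 + (-12) = -10 m/s.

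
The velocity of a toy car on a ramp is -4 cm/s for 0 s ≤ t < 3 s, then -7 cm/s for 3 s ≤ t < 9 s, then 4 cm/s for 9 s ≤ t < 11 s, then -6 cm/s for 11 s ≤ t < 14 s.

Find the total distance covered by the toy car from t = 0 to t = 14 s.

Distance (not displacement) is the total path length: add the absolute areas under v-t.
0–3 s: |-4| × 3 = 12 cm
3–9 s: |-7| × 6 = 42 cm
9–11 s: |4| × 2 = 8 cm
11–14 s: |-6| × 3 = 18 cm
Total distance = 80 cm

80 cm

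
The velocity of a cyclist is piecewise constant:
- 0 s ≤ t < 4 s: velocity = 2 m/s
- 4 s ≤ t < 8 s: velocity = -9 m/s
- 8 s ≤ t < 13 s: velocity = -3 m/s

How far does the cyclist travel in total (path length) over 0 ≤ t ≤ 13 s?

Total distance travelled is ∫|v| dt — sum the magnitudes of each area piece.
0–4 s: |2| × 4 = 8 m
4–8 s: |-9| × 4 = 36 m
8–13 s: |-3| × 5 = 15 m
Total distance = 59 m

59 m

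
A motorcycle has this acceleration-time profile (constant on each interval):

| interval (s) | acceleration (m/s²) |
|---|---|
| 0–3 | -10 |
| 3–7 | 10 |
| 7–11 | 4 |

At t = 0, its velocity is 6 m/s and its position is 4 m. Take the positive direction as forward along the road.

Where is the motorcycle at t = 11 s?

On each constant-a segment, Δv = aΔt and Δx = v₀Δt + ½aΔt²; chain segment to segment.
0–3 s: v starts 6 m/s; Δx = 6·3 + ½·-10·3² = -27 m; v ends -24 m/s.
3–7 s: v starts -24 m/s; Δx = -24·4 + ½·10·4² = -16 m; v ends 16 m/s.
7–11 s: v starts 16 m/s; Δx = 16·4 + ½·4·4² = 96 m; v ends 32 m/s.
x(11) = 4 + Σ Δx = 57 m.

57 m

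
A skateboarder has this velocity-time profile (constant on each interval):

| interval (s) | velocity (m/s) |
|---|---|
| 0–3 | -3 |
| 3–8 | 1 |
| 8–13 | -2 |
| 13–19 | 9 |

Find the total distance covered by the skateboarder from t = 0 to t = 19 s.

78 m

Distance (not displacement) is the total path length: add the absolute areas under v-t.
0–3 s: |-3| × 3 = 9 m
3–8 s: |1| × 5 = 5 m
8–13 s: |-2| × 5 = 10 m
13–19 s: |9| × 6 = 54 m
Total distance = 78 m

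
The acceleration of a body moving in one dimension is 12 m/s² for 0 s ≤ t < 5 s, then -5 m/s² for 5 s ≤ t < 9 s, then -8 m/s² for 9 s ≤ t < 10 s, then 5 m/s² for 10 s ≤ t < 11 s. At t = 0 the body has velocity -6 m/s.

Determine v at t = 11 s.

Δv equals the area under the a-t graph; then v = v₀ + Δv.
0–5 s: 12 × 5 = 60 m/s
5–9 s: -5 × 4 = -20 m/s
9–10 s: -8 × 1 = -8 m/s
10–11 s: 5 × 1 = 5 m/s
Δv = 37 m/s, so v(11) = -6 + (37) = 31 m/s.

31 m/s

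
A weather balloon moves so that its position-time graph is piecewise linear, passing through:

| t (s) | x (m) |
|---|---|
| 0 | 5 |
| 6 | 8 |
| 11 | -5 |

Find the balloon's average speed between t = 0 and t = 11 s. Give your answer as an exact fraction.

Average speed = (total path length)/(elapsed time); on a piecewise-linear x-t graph the path length is Σ|Δx|.
0–6 s: |Δx| = |8 − 5| = 3 m
6–11 s: |Δx| = |-5 − 8| = 13 m
Total path = 16 m; average speed = 16/11 = 16/11 m/s.

16/11 m/s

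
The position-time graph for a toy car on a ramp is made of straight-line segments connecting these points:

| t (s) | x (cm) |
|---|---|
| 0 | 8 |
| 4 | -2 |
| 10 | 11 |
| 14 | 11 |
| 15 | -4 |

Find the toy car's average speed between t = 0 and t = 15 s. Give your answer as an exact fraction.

Average speed = (total path length)/(elapsed time); on a piecewise-linear x-t graph the path length is Σ|Δx|.
0–4 s: |Δx| = |-2 − 8| = 10 cm
4–10 s: |Δx| = |11 − -2| = 13 cm
10–14 s: |Δx| = |11 − 11| = 0 cm
14–15 s: |Δx| = |-4 − 11| = 15 cm
Total path = 38 cm; average speed = 38/15 = 38/15 cm/s.

38/15 cm/s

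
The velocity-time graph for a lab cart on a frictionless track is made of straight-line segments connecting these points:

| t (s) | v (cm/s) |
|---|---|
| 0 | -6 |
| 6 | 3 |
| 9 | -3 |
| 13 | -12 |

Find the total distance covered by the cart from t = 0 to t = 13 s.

Distance (not displacement) is the total path length: add the absolute areas under v-t.
0–6 s: v = 0 at t = 4 s; triangle areas 12 + 3 = 15 cm
6–9 s: v = 0 at t = 7.5 s; triangle areas 2.25 + 2.25 = 4.5 cm
9–13 s: |½(-3 + -12)(4)| = 30 cm
Total distance = 49.5 cm

49.5 cm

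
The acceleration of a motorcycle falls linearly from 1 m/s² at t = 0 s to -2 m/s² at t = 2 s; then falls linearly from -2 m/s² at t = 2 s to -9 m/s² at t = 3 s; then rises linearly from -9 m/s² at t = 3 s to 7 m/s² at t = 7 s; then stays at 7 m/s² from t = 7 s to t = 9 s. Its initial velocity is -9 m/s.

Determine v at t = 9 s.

Δv equals the area under the a-t graph; then v = v₀ + Δv.
0–2 s: ½(1 + -2)(2) = -1 m/s
2–3 s: ½(-2 + -9)(1) = -5.5 m/s
3–7 s: ½(-9 + 7)(4) = -4 m/s
7–9 s: 7 × 2 = 14 m/s
Δv = 3.5 m/s, so v(9) = -9 + (3.5) = -5.5 m/s.

-5.5 m/s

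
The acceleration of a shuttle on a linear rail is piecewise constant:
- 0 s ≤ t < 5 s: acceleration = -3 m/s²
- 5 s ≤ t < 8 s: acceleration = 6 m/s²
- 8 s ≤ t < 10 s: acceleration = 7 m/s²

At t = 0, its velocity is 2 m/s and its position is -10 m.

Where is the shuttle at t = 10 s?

-25.5 m

On each constant-a segment, Δv = aΔt and Δx = v₀Δt + ½aΔt²; chain segment to segment.
0–5 s: v starts 2 m/s; Δx = 2·5 + ½·-3·5² = -27.5 m; v ends -13 m/s.
5–8 s: v starts -13 m/s; Δx = -13·3 + ½·6·3² = -12 m; v ends 5 m/s.
8–10 s: v starts 5 m/s; Δx = 5·2 + ½·7·2² = 24 m; v ends 19 m/s.
x(10) = -10 + Σ Δx = -25.5 m.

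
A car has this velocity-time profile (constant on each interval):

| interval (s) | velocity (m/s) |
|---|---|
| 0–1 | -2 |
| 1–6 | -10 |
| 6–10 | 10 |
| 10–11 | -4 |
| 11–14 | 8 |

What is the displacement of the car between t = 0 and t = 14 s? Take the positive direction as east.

8 m

Net displacement equals the area under the velocity-time graph (areas below the axis count negative).
0–1 s: -2 × 1 = -2 m
1–6 s: -10 × 5 = -50 m
6–10 s: 10 × 4 = 40 m
10–11 s: -4 × 1 = -4 m
11–14 s: 8 × 3 = 24 m
Net displacement = 8 m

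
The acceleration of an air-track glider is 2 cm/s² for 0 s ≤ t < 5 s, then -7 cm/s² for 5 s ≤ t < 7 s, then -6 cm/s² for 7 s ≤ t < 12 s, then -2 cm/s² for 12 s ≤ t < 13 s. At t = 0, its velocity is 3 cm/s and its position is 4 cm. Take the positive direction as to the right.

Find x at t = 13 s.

-56 cm

On each constant-a segment, Δv = aΔt and Δx = v₀Δt + ½aΔt²; chain segment to segment.
0–5 s: v starts 3 cm/s; Δx = 3·5 + ½·2·5² = 40 cm; v ends 13 cm/s.
5–7 s: v starts 13 cm/s; Δx = 13·2 + ½·-7·2² = 12 cm; v ends -1 cm/s.
7–12 s: v starts -1 cm/s; Δx = -1·5 + ½·-6·5² = -80 cm; v ends -31 cm/s.
12–13 s: v starts -31 cm/s; Δx = -31·1 + ½·-2·1² = -32 cm; v ends -33 cm/s.
x(13) = 4 + Σ Δx = -56 cm.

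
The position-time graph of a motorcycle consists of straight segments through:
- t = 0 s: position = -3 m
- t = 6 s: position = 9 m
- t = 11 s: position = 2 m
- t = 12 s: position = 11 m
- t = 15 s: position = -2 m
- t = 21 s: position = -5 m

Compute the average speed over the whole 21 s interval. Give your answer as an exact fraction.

Average speed = (total path length)/(elapsed time); on a piecewise-linear x-t graph the path length is Σ|Δx|.
0–6 s: |Δx| = |9 − -3| = 12 m
6–11 s: |Δx| = |2 − 9| = 7 m
11–12 s: |Δx| = |11 − 2| = 9 m
12–15 s: |Δx| = |-2 − 11| = 13 m
15–21 s: |Δx| = |-5 − -2| = 3 m
Total path = 44 m; average speed = 44/21 = 44/21 m/s.

44/21 m/s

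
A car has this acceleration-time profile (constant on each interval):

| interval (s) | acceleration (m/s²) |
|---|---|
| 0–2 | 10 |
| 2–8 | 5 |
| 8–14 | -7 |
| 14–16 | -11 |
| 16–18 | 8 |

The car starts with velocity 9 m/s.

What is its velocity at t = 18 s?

Δv equals the area under the a-t graph; then v = v₀ + Δv.
0–2 s: 10 × 2 = 20 m/s
2–8 s: 5 × 6 = 30 m/s
8–14 s: -7 × 6 = -42 m/s
14–16 s: -11 × 2 = -22 m/s
16–18 s: 8 × 2 = 16 m/s
Δv = 2 m/s, so v(18) = 9 + (2) = 11 m/s.

11 m/s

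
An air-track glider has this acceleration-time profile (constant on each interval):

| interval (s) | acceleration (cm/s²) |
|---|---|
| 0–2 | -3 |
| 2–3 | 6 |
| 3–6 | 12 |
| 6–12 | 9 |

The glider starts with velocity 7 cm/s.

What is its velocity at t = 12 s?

97 cm/s

Δv equals the area under the a-t graph; then v = v₀ + Δv.
0–2 s: -3 × 2 = -6 cm/s
2–3 s: 6 × 1 = 6 cm/s
3–6 s: 12 × 3 = 36 cm/s
6–12 s: 9 × 6 = 54 cm/s
Δv = 90 cm/s, so v(12) = 7 + (90) = 97 cm/s.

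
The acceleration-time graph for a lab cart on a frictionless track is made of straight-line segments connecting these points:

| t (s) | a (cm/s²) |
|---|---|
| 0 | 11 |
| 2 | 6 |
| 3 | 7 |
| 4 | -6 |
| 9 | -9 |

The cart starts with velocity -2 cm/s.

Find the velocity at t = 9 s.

Δv equals the area under the a-t graph; then v = v₀ + Δv.
0–2 s: ½(11 + 6)(2) = 17 cm/s
2–3 s: ½(6 + 7)(1) = 6.5 cm/s
3–4 s: ½(7 + -6)(1) = 0.5 cm/s
4–9 s: ½(-6 + -9)(5) = -37.5 cm/s
Δv = -13.5 cm/s, so v(9) = -2 + (-13.5) = -15.5 cm/s.

-15.5 cm/s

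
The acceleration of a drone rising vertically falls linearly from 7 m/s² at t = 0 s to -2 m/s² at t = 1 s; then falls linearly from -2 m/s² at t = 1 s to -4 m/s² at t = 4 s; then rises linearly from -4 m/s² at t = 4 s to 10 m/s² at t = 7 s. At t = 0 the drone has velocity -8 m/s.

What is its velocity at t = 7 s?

Δv equals the area under the a-t graph; then v = v₀ + Δv.
0–1 s: ½(7 + -2)(1) = 2.5 m/s
1–4 s: ½(-2 + -4)(3) = -9 m/s
4–7 s: ½(-4 + 10)(3) = 9 m/s
Δv = 2.5 m/s, so v(7) = -8 + (2.5) = -5.5 m/s.

-5.5 m/s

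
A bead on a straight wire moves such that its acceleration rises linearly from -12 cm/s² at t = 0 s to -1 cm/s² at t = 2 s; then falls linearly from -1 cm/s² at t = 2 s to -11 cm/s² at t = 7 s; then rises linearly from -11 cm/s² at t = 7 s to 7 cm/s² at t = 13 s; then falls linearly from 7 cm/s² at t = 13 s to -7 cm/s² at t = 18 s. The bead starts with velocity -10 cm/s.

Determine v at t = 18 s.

-65 cm/s

Δv equals the area under the a-t graph; then v = v₀ + Δv.
0–2 s: ½(-12 + -1)(2) = -13 cm/s
2–7 s: ½(-1 + -11)(5) = -30 cm/s
7–13 s: ½(-11 + 7)(6) = -12 cm/s
13–18 s: ½(7 + -7)(5) = 0 cm/s
Δv = -55 cm/s, so v(18) = -10 + (-55) = -65 cm/s.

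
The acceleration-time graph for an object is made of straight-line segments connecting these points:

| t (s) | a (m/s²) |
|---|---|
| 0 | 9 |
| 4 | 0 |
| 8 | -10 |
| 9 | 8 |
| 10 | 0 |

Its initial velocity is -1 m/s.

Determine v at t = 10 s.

0 m/s

Δv equals the area under the a-t graph; then v = v₀ + Δv.
0–4 s: ½(9 + 0)(4) = 18 m/s
4–8 s: ½(0 + -10)(4) = -20 m/s
8–9 s: ½(-10 + 8)(1) = -1 m/s
9–10 s: ½(8 + 0)(1) = 4 m/s
Δv = 1 m/s, so v(10) = -1 + (1) = 0 m/s.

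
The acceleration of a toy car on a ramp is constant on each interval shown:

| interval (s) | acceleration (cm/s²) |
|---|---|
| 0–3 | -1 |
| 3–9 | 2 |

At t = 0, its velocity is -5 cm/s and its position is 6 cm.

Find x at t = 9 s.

On each constant-a segment, Δv = aΔt and Δx = v₀Δt + ½aΔt²; chain segment to segment.
0–3 s: v starts -5 cm/s; Δx = -5·3 + ½·-1·3² = -19.5 cm; v ends -8 cm/s.
3–9 s: v starts -8 cm/s; Δx = -8·6 + ½·2·6² = -12 cm; v ends 4 cm/s.
x(9) = 6 + Σ Δx = -25.5 cm.

-25.5 cm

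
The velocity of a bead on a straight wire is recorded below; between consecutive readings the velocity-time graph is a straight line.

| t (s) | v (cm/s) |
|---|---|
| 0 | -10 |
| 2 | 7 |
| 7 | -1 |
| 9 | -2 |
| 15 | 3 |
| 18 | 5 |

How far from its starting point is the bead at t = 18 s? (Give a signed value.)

24 cm

Displacement is the signed area under the v-t curve.
0–2 s: ½(-10 + 7)(2) = -3 cm
2–7 s: ½(7 + -1)(5) = 15 cm
7–9 s: ½(-1 + -2)(2) = -3 cm
9–15 s: ½(-2 + 3)(6) = 3 cm
15–18 s: ½(3 + 5)(3) = 12 cm
Net displacement = 24 cm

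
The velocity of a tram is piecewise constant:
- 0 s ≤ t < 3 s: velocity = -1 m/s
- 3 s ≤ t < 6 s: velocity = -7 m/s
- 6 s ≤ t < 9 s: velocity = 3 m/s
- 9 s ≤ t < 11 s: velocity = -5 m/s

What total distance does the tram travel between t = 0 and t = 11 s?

Total distance travelled is ∫|v| dt — sum the magnitudes of each area piece.
0–3 s: |-1| × 3 = 3 m
3–6 s: |-7| × 3 = 21 m
6–9 s: |3| × 3 = 9 m
9–11 s: |-5| × 2 = 10 m
Total distance = 43 m

43 m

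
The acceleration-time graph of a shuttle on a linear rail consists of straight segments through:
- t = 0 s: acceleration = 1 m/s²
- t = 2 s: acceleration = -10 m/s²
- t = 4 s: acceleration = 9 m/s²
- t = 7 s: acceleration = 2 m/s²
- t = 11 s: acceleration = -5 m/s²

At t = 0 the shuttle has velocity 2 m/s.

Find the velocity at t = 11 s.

2.5 m/s

Δv equals the area under the a-t graph; then v = v₀ + Δv.
0–2 s: ½(1 + -10)(2) = -9 m/s
2–4 s: ½(-10 + 9)(2) = -1 m/s
4–7 s: ½(9 + 2)(3) = 16.5 m/s
7–11 s: ½(2 + -5)(4) = -6 m/s
Δv = 0.5 m/s, so v(11) = 2 + (0.5) = 2.5 m/s.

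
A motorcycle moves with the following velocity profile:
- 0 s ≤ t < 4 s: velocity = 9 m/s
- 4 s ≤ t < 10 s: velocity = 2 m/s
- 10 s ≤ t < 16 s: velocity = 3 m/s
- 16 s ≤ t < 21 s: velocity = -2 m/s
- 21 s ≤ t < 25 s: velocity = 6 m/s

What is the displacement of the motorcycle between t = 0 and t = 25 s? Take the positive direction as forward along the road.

80 m

Displacement is the signed area under the v-t curve.
0–4 s: 9 × 4 = 36 m
4–10 s: 2 × 6 = 12 m
10–16 s: 3 × 6 = 18 m
16–21 s: -2 × 5 = -10 m
21–25 s: 6 × 4 = 24 m
Net displacement = 80 m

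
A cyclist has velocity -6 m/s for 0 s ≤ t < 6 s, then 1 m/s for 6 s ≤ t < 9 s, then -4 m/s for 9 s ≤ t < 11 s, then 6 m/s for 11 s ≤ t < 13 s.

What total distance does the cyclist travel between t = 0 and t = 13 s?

59 m

Total distance travelled is ∫|v| dt — sum the magnitudes of each area piece.
0–6 s: |-6| × 6 = 36 m
6–9 s: |1| × 3 = 3 m
9–11 s: |-4| × 2 = 8 m
11–13 s: |6| × 2 = 12 m
Total distance = 59 m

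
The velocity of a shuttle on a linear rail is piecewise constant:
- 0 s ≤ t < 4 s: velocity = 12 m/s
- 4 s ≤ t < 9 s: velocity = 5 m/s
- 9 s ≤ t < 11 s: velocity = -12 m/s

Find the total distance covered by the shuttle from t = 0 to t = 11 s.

Total distance travelled is ∫|v| dt — sum the magnitudes of each area piece.
0–4 s: |12| × 4 = 48 m
4–9 s: |5| × 5 = 25 m
9–11 s: |-12| × 2 = 24 m
Total distance = 97 m

97 m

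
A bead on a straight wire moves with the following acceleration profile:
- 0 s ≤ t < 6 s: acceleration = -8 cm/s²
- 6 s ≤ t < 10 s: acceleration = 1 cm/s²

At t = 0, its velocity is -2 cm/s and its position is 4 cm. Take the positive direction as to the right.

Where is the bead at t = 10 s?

-344 cm

On each constant-a segment, Δv = aΔt and Δx = v₀Δt + ½aΔt²; chain segment to segment.
0–6 s: v starts -2 cm/s; Δx = -2·6 + ½·-8·6² = -156 cm; v ends -50 cm/s.
6–10 s: v starts -50 cm/s; Δx = -50·4 + ½·1·4² = -192 cm; v ends -46 cm/s.
x(10) = 4 + Σ Δx = -344 cm.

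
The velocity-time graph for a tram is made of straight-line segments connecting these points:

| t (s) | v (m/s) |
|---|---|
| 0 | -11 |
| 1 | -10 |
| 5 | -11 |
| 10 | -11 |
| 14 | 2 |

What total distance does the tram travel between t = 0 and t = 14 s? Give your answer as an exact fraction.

3295/26 m

Total distance travelled is ∫|v| dt — sum the magnitudes of each area piece.
0–1 s: |½(-11 + -10)(1)| = 10.5 m
1–5 s: |½(-10 + -11)(4)| = 42 m
5–10 s: |-11| × 5 = 55 m
10–14 s: v = 0 at t = 174/13 s; triangle areas 242/13 + 8/13 = 250/13 m
Total distance = 3295/26 m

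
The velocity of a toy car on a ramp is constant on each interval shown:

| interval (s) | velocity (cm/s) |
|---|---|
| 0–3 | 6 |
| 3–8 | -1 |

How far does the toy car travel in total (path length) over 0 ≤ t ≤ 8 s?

23 cm

Total distance travelled is ∫|v| dt — sum the magnitudes of each area piece.
0–3 s: |6| × 3 = 18 cm
3–8 s: |-1| × 5 = 5 cm
Total distance = 23 cm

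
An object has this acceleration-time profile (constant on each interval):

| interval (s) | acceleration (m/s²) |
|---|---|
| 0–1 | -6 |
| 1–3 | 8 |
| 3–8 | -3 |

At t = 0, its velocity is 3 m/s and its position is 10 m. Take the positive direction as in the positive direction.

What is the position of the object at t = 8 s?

On each constant-a segment, Δv = aΔt and Δx = v₀Δt + ½aΔt²; chain segment to segment.
0–1 s: v starts 3 m/s; Δx = 3·1 + ½·-6·1² = 0 m; v ends -3 m/s.
1–3 s: v starts -3 m/s; Δx = -3·2 + ½·8·2² = 10 m; v ends 13 m/s.
3–8 s: v starts 13 m/s; Δx = 13·5 + ½·-3·5² = 27.5 m; v ends -2 m/s.
x(8) = 10 + Σ Δx = 47.5 m.

47.5 m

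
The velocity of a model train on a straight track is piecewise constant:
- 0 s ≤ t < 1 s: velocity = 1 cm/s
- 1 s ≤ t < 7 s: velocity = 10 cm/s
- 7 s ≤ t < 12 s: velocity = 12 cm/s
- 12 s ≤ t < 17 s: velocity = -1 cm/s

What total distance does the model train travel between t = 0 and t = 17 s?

126 cm

Distance (not displacement) is the total path length: add the absolute areas under v-t.
0–1 s: |1| × 1 = 1 cm
1–7 s: |10| × 6 = 60 cm
7–12 s: |12| × 5 = 60 cm
12–17 s: |-1| × 5 = 5 cm
Total distance = 126 cm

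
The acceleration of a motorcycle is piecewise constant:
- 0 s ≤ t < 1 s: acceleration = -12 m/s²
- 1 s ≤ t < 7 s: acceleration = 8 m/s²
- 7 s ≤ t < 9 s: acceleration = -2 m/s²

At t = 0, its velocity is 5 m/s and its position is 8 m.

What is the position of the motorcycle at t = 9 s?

On each constant-a segment, Δv = aΔt and Δx = v₀Δt + ½aΔt²; chain segment to segment.
0–1 s: v starts 5 m/s; Δx = 5·1 + ½·-12·1² = -1 m; v ends -7 m/s.
1–7 s: v starts -7 m/s; Δx = -7·6 + ½·8·6² = 102 m; v ends 41 m/s.
7–9 s: v starts 41 m/s; Δx = 41·2 + ½·-2·2² = 78 m; v ends 37 m/s.
x(9) = 8 + Σ Δx = 187 m.

187 m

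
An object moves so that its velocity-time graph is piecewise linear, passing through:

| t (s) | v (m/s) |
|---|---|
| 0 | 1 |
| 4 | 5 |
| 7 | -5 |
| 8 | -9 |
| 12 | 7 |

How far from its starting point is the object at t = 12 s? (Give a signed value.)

Displacement is the signed area under the v-t curve.
0–4 s: ½(1 + 5)(4) = 12 m
4–7 s: ½(5 + -5)(3) = 0 m
7–8 s: ½(-5 + -9)(1) = -7 m
8–12 s: ½(-9 + 7)(4) = -4 m
Net displacement = 1 m

1 m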